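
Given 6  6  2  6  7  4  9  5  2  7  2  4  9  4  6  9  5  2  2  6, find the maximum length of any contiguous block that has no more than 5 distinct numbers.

add 6: window [6] (1 distinct), len 1
add 6: window [6, 6] (1 distinct), len 2
add 2: window [6, 6, 2] (2 distinct), len 3
add 6: window [6, 6, 2, 6] (2 distinct), len 4
add 7: window [6, 6, 2, 6, 7] (3 distinct), len 5
add 4: window [6, 6, 2, 6, 7, 4] (4 distinct), len 6
add 9: window [6, 6, 2, 6, 7, 4, 9] (5 distinct), len 7
add 5: window [6, 7, 4, 9, 5] (5 distinct), len 5
add 2: window [7, 4, 9, 5, 2] (5 distinct), len 5
add 7: window [7, 4, 9, 5, 2, 7] (5 distinct), len 6
add 2: window [7, 4, 9, 5, 2, 7, 2] (5 distinct), len 7
add 4: window [7, 4, 9, 5, 2, 7, 2, 4] (5 distinct), len 8
add 9: window [7, 4, 9, 5, 2, 7, 2, 4, 9] (5 distinct), len 9
add 4: window [7, 4, 9, 5, 2, 7, 2, 4, 9, 4] (5 distinct), len 10
add 6: window [2, 7, 2, 4, 9, 4, 6] (5 distinct), len 7
add 9: window [2, 7, 2, 4, 9, 4, 6, 9] (5 distinct), len 8
add 5: window [2, 4, 9, 4, 6, 9, 5] (5 distinct), len 7
add 2: window [2, 4, 9, 4, 6, 9, 5, 2] (5 distinct), len 8
add 2: window [2, 4, 9, 4, 6, 9, 5, 2, 2] (5 distinct), len 9
add 6: window [2, 4, 9, 4, 6, 9, 5, 2, 2, 6] (5 distinct), len 10
Longest length with ≤5 distinct: 10.

10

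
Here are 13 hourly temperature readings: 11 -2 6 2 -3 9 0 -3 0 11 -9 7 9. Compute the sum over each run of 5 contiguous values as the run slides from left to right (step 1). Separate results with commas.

14, 12, 14, 5, 3, 17, -1, 6, 18

Sliding a size-5 window across the 13 values:
[11, -2, 6, 2, -3] → sum 14
[-2, 6, 2, -3, 9] → sum 12
[6, 2, -3, 9, 0] → sum 14
[2, -3, 9, 0, -3] → sum 5
[-3, 9, 0, -3, 0] → sum 3
[9, 0, -3, 0, 11] → sum 17
[0, -3, 0, 11, -9] → sum -1
[-3, 0, 11, -9, 7] → sum 6
[0, 11, -9, 7, 9] → sum 18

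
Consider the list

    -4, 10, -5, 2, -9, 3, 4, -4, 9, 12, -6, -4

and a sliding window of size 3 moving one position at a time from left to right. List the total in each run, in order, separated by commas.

1, 7, -12, -4, -2, 3, 9, 17, 15, 2

Sliding a size-3 window across the 12 values:
(-4, 10, -5) → sum 1
(10, -5, 2) → sum 7
(-5, 2, -9) → sum -12
(2, -9, 3) → sum -4
(-9, 3, 4) → sum -2
(3, 4, -4) → sum 3
(4, -4, 9) → sum 9
(-4, 9, 12) → sum 17
(9, 12, -6) → sum 15
(12, -6, -4) → sum 2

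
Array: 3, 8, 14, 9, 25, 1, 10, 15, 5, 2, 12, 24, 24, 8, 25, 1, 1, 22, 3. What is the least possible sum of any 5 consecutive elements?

33

[3, 8, 14, 9, 25] → sum 59
[8, 14, 9, 25, 1] → sum 57
[14, 9, 25, 1, 10] → sum 59
[9, 25, 1, 10, 15] → sum 60
[25, 1, 10, 15, 5] → sum 56
[1, 10, 15, 5, 2] → sum 33
[10, 15, 5, 2, 12] → sum 44
[15, 5, 2, 12, 24] → sum 58
[5, 2, 12, 24, 24] → sum 67
[2, 12, 24, 24, 8] → sum 70
[12, 24, 24, 8, 25] → sum 93
[24, 24, 8, 25, 1] → sum 82
[24, 8, 25, 1, 1] → sum 59
[8, 25, 1, 1, 22] → sum 57
[25, 1, 1, 22, 3] → sum 52
Least of these is 33.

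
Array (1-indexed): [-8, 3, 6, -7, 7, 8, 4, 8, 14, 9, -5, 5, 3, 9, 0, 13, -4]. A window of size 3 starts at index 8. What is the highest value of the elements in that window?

14

Elements at indices 8..10: 8, 14, 9
max(8, 14, 9) = 14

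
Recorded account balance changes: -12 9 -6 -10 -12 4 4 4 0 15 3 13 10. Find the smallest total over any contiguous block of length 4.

-24

-12 9 -6 -10 → sum -19
9 -6 -10 -12 → sum -19
-6 -10 -12 4 → sum -24
-10 -12 4 4 → sum -14
-12 4 4 4 → sum 0
4 4 4 0 → sum 12
4 4 0 15 → sum 23
4 0 15 3 → sum 22
0 15 3 13 → sum 31
15 3 13 10 → sum 41
Smallest of these is -24.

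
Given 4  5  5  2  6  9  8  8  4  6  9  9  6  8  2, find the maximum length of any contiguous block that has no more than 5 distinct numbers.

12

Extend right; when distinct count exceeds 5, shrink from the left:
[4] 1 distinct, len 1
[4, 5] 2 distinct, len 2
[4, 5, 5] 2 distinct, len 3
[4, 5, 5, 2] 3 distinct, len 4
[4, 5, 5, 2, 6] 4 distinct, len 5
[4, 5, 5, 2, 6, 9] 5 distinct, len 6
[5, 5, 2, 6, 9, 8] 5 distinct, len 6
[5, 5, 2, 6, 9, 8, 8] 5 distinct, len 7
[2, 6, 9, 8, 8, 4] 5 distinct, len 6
[2, 6, 9, 8, 8, 4, 6] 5 distinct, len 7
[2, 6, 9, 8, 8, 4, 6, 9] 5 distinct, len 8
[2, 6, 9, 8, 8, 4, 6, 9, 9] 5 distinct, len 9
[2, 6, 9, 8, 8, 4, 6, 9, 9, 6] 5 distinct, len 10
[2, 6, 9, 8, 8, 4, 6, 9, 9, 6, 8] 5 distinct, len 11
[2, 6, 9, 8, 8, 4, 6, 9, 9, 6, 8, 2] 5 distinct, len 12
Longest length with ≤5 distinct: 12.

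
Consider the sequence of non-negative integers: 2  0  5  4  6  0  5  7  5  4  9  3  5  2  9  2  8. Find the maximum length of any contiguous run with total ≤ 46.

Extend to the right; shrink from the left whenever the sum exceeds 46:
→ 2: sum 2, len 1
→ 0: sum 2, len 2
→ 5: sum 7, len 3
→ 4: sum 11, len 4
→ 6: sum 17, len 5
→ 0: sum 17, len 6
→ 5: sum 22, len 7
→ 7: sum 29, len 8
→ 5: sum 34, len 9
→ 4: sum 38, len 10
→ 9 (dropped 2): sum 45, len 10
→ 3 (dropped 0, 5): sum 43, len 9
→ 5 (dropped 4): sum 44, len 9
→ 2: sum 46, len 10
→ 9 (dropped 6, 0, 5): sum 44, len 8
→ 2: sum 46, len 9
→ 8 (dropped 7, 5): sum 42, len 8
Longest length seen: 10.

10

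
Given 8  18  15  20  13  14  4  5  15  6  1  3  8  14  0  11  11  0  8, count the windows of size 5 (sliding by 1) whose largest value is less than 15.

[8, 18, 15, 20, 13] → max 20
[18, 15, 20, 13, 14] → max 20
[15, 20, 13, 14, 4] → max 20
[20, 13, 14, 4, 5] → max 20
[13, 14, 4, 5, 15] → max 15
[14, 4, 5, 15, 6] → max 15
[4, 5, 15, 6, 1] → max 15
[5, 15, 6, 1, 3] → max 15
[15, 6, 1, 3, 8] → max 15
[6, 1, 3, 8, 14] → max 14  < 15 ✓
[1, 3, 8, 14, 0] → max 14  < 15 ✓
[3, 8, 14, 0, 11] → max 14  < 15 ✓
[8, 14, 0, 11, 11] → max 14  < 15 ✓
[14, 0, 11, 11, 0] → max 14  < 15 ✓
[0, 11, 11, 0, 8] → max 11  < 15 ✓
6 windows satisfy the condition.

6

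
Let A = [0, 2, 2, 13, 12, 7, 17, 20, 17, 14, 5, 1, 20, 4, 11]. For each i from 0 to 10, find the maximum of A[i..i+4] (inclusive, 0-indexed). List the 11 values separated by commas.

13, 13, 17, 20, 20, 20, 20, 20, 20, 20, 20

0 2 2 13 12 → max 13
2 2 13 12 7 → max 13
2 13 12 7 17 → max 17
13 12 7 17 20 → max 20
12 7 17 20 17 → max 20
7 17 20 17 14 → max 20
17 20 17 14 5 → max 20
20 17 14 5 1 → max 20
17 14 5 1 20 → max 20
14 5 1 20 4 → max 20
5 1 20 4 11 → max 20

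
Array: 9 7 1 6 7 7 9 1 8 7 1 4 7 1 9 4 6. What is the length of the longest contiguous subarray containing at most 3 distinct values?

5

[9] 1 distinct, len 1
[9, 7] 2 distinct, len 2
[9, 7, 1] 3 distinct, len 3
[7, 1, 6] 3 distinct, len 3
[7, 1, 6, 7] 3 distinct, len 4
[7, 1, 6, 7, 7] 3 distinct, len 5
[6, 7, 7, 9] 3 distinct, len 4
[7, 7, 9, 1] 3 distinct, len 4
[9, 1, 8] 3 distinct, len 3
[1, 8, 7] 3 distinct, len 3
[1, 8, 7, 1] 3 distinct, len 4
[7, 1, 4] 3 distinct, len 3
[7, 1, 4, 7] 3 distinct, len 4
[7, 1, 4, 7, 1] 3 distinct, len 5
[7, 1, 9] 3 distinct, len 3
[1, 9, 4] 3 distinct, len 3
[9, 4, 6] 3 distinct, len 3
Longest length with ≤3 distinct: 5.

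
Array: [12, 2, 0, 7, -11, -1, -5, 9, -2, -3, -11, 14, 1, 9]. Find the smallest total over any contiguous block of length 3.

(12, 2, 0) → sum 14
(2, 0, 7) → sum 9
(0, 7, -11) → sum -4
(7, -11, -1) → sum -5
(-11, -1, -5) → sum -17
(-1, -5, 9) → sum 3
(-5, 9, -2) → sum 2
(9, -2, -3) → sum 4
(-2, -3, -11) → sum -16
(-3, -11, 14) → sum 0
(-11, 14, 1) → sum 4
(14, 1, 9) → sum 24
Smallest of these is -17.

-17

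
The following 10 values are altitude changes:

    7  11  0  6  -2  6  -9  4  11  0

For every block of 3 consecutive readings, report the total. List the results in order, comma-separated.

18, 17, 4, 10, -5, 1, 6, 15

Sliding a size-3 window across the 10 values:
(7, 11, 0) → sum 18
(11, 0, 6) → sum 17
(0, 6, -2) → sum 4
(6, -2, 6) → sum 10
(-2, 6, -9) → sum -5
(6, -9, 4) → sum 1
(-9, 4, 11) → sum 6
(4, 11, 0) → sum 15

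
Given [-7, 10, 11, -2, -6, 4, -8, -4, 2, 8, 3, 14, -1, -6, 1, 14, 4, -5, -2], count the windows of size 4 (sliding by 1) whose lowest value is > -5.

3

[-7, 10, 11, -2] → min -7
[10, 11, -2, -6] → min -6
[11, -2, -6, 4] → min -6
[-2, -6, 4, -8] → min -8
[-6, 4, -8, -4] → min -8
[4, -8, -4, 2] → min -8
[-8, -4, 2, 8] → min -8
[-4, 2, 8, 3] → min -4  > -5 ✓
[2, 8, 3, 14] → min 2  > -5 ✓
[8, 3, 14, -1] → min -1  > -5 ✓
[3, 14, -1, -6] → min -6
[14, -1, -6, 1] → min -6
[-1, -6, 1, 14] → min -6
[-6, 1, 14, 4] → min -6
[1, 14, 4, -5] → min -5
[14, 4, -5, -2] → min -5
3 windows satisfy the condition.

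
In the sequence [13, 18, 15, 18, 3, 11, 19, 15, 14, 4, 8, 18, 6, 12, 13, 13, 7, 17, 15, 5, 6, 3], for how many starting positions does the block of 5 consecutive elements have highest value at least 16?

17

13 18 15 18 3 → max 18  ≥ 16 ✓
18 15 18 3 11 → max 18  ≥ 16 ✓
15 18 3 11 19 → max 19  ≥ 16 ✓
18 3 11 19 15 → max 19  ≥ 16 ✓
3 11 19 15 14 → max 19  ≥ 16 ✓
11 19 15 14 4 → max 19  ≥ 16 ✓
19 15 14 4 8 → max 19  ≥ 16 ✓
15 14 4 8 18 → max 18  ≥ 16 ✓
14 4 8 18 6 → max 18  ≥ 16 ✓
4 8 18 6 12 → max 18  ≥ 16 ✓
8 18 6 12 13 → max 18  ≥ 16 ✓
18 6 12 13 13 → max 18  ≥ 16 ✓
6 12 13 13 7 → max 13
12 13 13 7 17 → max 17  ≥ 16 ✓
13 13 7 17 15 → max 17  ≥ 16 ✓
13 7 17 15 5 → max 17  ≥ 16 ✓
7 17 15 5 6 → max 17  ≥ 16 ✓
17 15 5 6 3 → max 17  ≥ 16 ✓
17 windows satisfy the condition.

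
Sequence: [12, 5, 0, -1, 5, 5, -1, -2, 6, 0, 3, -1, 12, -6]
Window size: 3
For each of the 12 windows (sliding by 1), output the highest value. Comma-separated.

12, 5, 5, 5, 5, 5, 6, 6, 6, 3, 12, 12

Sliding a size-3 window across the 14 values:
[12, 5, 0] → max 12
[5, 0, -1] → max 5
[0, -1, 5] → max 5
[-1, 5, 5] → max 5
[5, 5, -1] → max 5
[5, -1, -2] → max 5
[-1, -2, 6] → max 6
[-2, 6, 0] → max 6
[6, 0, 3] → max 6
[0, 3, -1] → max 3
[3, -1, 12] → max 12
[-1, 12, -6] → max 12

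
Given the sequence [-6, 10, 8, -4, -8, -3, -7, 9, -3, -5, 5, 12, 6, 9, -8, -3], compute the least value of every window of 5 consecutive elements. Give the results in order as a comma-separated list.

-8, -8, -8, -8, -8, -7, -7, -5, -5, -5, -8, -8

[-6, 10, 8, -4, -8] → min -8
[10, 8, -4, -8, -3] → min -8
[8, -4, -8, -3, -7] → min -8
[-4, -8, -3, -7, 9] → min -8
[-8, -3, -7, 9, -3] → min -8
[-3, -7, 9, -3, -5] → min -7
[-7, 9, -3, -5, 5] → min -7
[9, -3, -5, 5, 12] → min -5
[-3, -5, 5, 12, 6] → min -5
[-5, 5, 12, 6, 9] → min -5
[5, 12, 6, 9, -8] → min -8
[12, 6, 9, -8, -3] → min -8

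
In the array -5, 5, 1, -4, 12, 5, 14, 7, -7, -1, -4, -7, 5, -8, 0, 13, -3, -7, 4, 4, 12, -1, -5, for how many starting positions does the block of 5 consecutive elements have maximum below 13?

-5 5 1 -4 12 → max 12  < 13 ✓
5 1 -4 12 5 → max 12  < 13 ✓
1 -4 12 5 14 → max 14
-4 12 5 14 7 → max 14
12 5 14 7 -7 → max 14
5 14 7 -7 -1 → max 14
14 7 -7 -1 -4 → max 14
7 -7 -1 -4 -7 → max 7  < 13 ✓
-7 -1 -4 -7 5 → max 5  < 13 ✓
-1 -4 -7 5 -8 → max 5  < 13 ✓
-4 -7 5 -8 0 → max 5  < 13 ✓
-7 5 -8 0 13 → max 13
5 -8 0 13 -3 → max 13
-8 0 13 -3 -7 → max 13
0 13 -3 -7 4 → max 13
13 -3 -7 4 4 → max 13
-3 -7 4 4 12 → max 12  < 13 ✓
-7 4 4 12 -1 → max 12  < 13 ✓
4 4 12 -1 -5 → max 12  < 13 ✓
9 windows satisfy the condition.

9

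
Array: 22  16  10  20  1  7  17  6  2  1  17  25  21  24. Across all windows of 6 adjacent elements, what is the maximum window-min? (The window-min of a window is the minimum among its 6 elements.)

1

Window mins for each of the 9 positions:
22 16 10 20 1 7 → min 1
16 10 20 1 7 17 → min 1
10 20 1 7 17 6 → min 1
20 1 7 17 6 2 → min 1
1 7 17 6 2 1 → min 1
7 17 6 2 1 17 → min 1
17 6 2 1 17 25 → min 1
6 2 1 17 25 21 → min 1
2 1 17 25 21 24 → min 1
Maximum of these is 1.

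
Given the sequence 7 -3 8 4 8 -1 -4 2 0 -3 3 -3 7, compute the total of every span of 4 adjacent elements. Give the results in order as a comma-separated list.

[7, -3, 8, 4] → sum 16
[-3, 8, 4, 8] → sum 17
[8, 4, 8, -1] → sum 19
[4, 8, -1, -4] → sum 7
[8, -1, -4, 2] → sum 5
[-1, -4, 2, 0] → sum -3
[-4, 2, 0, -3] → sum -5
[2, 0, -3, 3] → sum 2
[0, -3, 3, -3] → sum -3
[-3, 3, -3, 7] → sum 4

16, 17, 19, 7, 5, -3, -5, 2, -3, 4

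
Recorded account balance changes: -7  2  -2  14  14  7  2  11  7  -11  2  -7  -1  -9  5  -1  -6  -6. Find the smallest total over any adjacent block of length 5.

-7 2 -2 14 14 → sum 21
2 -2 14 14 7 → sum 35
-2 14 14 7 2 → sum 35
14 14 7 2 11 → sum 48
14 7 2 11 7 → sum 41
7 2 11 7 -11 → sum 16
2 11 7 -11 2 → sum 11
11 7 -11 2 -7 → sum 2
7 -11 2 -7 -1 → sum -10
-11 2 -7 -1 -9 → sum -26
2 -7 -1 -9 5 → sum -10
-7 -1 -9 5 -1 → sum -13
-1 -9 5 -1 -6 → sum -12
-9 5 -1 -6 -6 → sum -17
Smallest of these is -26.

-26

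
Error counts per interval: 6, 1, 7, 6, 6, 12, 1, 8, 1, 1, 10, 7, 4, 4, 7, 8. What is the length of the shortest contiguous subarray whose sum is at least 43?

add 6: running sum 6 < 43
add 1: running sum 7 < 43
add 7: running sum 14 < 43
add 6: running sum 20 < 43
add 6: running sum 26 < 43
add 12: running sum 38 < 43
add 1: running sum 39 < 43
end 7: [6, 1, 7, 6, 6, 12, 1, 8] sum 47, len 8
end 8: [6, 1, 7, 6, 6, 12, 1, 8, 1] sum 48, len 9
end 9: [1, 7, 6, 6, 12, 1, 8, 1, 1] sum 43, len 9
end 10: [6, 6, 12, 1, 8, 1, 1, 10] sum 45, len 8
end 11: [6, 12, 1, 8, 1, 1, 10, 7] sum 46, len 8
end 12: [12, 1, 8, 1, 1, 10, 7, 4] sum 44, len 8
end 13: [12, 1, 8, 1, 1, 10, 7, 4, 4] sum 48, len 9
end 14: [1, 8, 1, 1, 10, 7, 4, 4, 7] sum 43, len 9
end 15: [8, 1, 1, 10, 7, 4, 4, 7, 8] sum 50, len 9
Shortest qualifying length: 8.

8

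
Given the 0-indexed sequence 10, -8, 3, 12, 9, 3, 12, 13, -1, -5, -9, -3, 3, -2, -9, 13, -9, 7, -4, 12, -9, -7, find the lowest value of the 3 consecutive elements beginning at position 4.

3

Elements at indices 4..6: 9, 3, 12
min(9, 3, 12) = 3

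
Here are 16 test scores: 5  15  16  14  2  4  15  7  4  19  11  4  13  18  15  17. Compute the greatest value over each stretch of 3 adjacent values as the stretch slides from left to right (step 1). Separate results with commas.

16, 16, 16, 14, 15, 15, 15, 19, 19, 19, 13, 18, 18, 18

5 15 16 → max 16
15 16 14 → max 16
16 14 2 → max 16
14 2 4 → max 14
2 4 15 → max 15
4 15 7 → max 15
15 7 4 → max 15
7 4 19 → max 19
4 19 11 → max 19
19 11 4 → max 19
11 4 13 → max 13
4 13 18 → max 18
13 18 15 → max 18
18 15 17 → max 18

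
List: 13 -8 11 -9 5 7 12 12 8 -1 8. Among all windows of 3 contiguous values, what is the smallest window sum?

Window sums for each of the 9 positions:
(13, -8, 11) → sum 16
(-8, 11, -9) → sum -6
(11, -9, 5) → sum 7
(-9, 5, 7) → sum 3
(5, 7, 12) → sum 24
(7, 12, 12) → sum 31
(12, 12, 8) → sum 32
(12, 8, -1) → sum 19
(8, -1, 8) → sum 15
Smallest of these is -6.

-6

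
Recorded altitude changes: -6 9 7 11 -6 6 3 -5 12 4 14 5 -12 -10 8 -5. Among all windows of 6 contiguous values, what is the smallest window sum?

0

-6 9 7 11 -6 6 → sum 21
9 7 11 -6 6 3 → sum 30
7 11 -6 6 3 -5 → sum 16
11 -6 6 3 -5 12 → sum 21
-6 6 3 -5 12 4 → sum 14
6 3 -5 12 4 14 → sum 34
3 -5 12 4 14 5 → sum 33
-5 12 4 14 5 -12 → sum 18
12 4 14 5 -12 -10 → sum 13
4 14 5 -12 -10 8 → sum 9
14 5 -12 -10 8 -5 → sum 0
Smallest of these is 0.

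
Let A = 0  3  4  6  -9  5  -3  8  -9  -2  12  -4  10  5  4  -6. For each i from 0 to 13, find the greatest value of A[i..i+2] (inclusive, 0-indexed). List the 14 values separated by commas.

(0, 3, 4) → max 4
(3, 4, 6) → max 6
(4, 6, -9) → max 6
(6, -9, 5) → max 6
(-9, 5, -3) → max 5
(5, -3, 8) → max 8
(-3, 8, -9) → max 8
(8, -9, -2) → max 8
(-9, -2, 12) → max 12
(-2, 12, -4) → max 12
(12, -4, 10) → max 12
(-4, 10, 5) → max 10
(10, 5, 4) → max 10
(5, 4, -6) → max 5

4, 6, 6, 6, 5, 8, 8, 8, 12, 12, 12, 10, 10, 5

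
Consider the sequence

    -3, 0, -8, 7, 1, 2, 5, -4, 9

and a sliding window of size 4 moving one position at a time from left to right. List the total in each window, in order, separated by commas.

-4, 0, 2, 15, 4, 12

(-3, 0, -8, 7) → sum -4
(0, -8, 7, 1) → sum 0
(-8, 7, 1, 2) → sum 2
(7, 1, 2, 5) → sum 15
(1, 2, 5, -4) → sum 4
(2, 5, -4, 9) → sum 12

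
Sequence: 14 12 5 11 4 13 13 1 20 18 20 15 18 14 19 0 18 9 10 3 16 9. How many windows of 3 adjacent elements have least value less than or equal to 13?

15

(14, 12, 5) → min 5  ≤ 13 ✓
(12, 5, 11) → min 5  ≤ 13 ✓
(5, 11, 4) → min 4  ≤ 13 ✓
(11, 4, 13) → min 4  ≤ 13 ✓
(4, 13, 13) → min 4  ≤ 13 ✓
(13, 13, 1) → min 1  ≤ 13 ✓
(13, 1, 20) → min 1  ≤ 13 ✓
(1, 20, 18) → min 1  ≤ 13 ✓
(20, 18, 20) → min 18
(18, 20, 15) → min 15
(20, 15, 18) → min 15
(15, 18, 14) → min 14
(18, 14, 19) → min 14
(14, 19, 0) → min 0  ≤ 13 ✓
(19, 0, 18) → min 0  ≤ 13 ✓
(0, 18, 9) → min 0  ≤ 13 ✓
(18, 9, 10) → min 9  ≤ 13 ✓
(9, 10, 3) → min 3  ≤ 13 ✓
(10, 3, 16) → min 3  ≤ 13 ✓
(3, 16, 9) → min 3  ≤ 13 ✓
15 windows satisfy the condition.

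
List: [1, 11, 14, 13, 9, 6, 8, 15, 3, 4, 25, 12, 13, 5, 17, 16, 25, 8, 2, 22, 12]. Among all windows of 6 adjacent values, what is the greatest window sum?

90

1 11 14 13 9 6 → sum 54
11 14 13 9 6 8 → sum 61
14 13 9 6 8 15 → sum 65
13 9 6 8 15 3 → sum 54
9 6 8 15 3 4 → sum 45
6 8 15 3 4 25 → sum 61
8 15 3 4 25 12 → sum 67
15 3 4 25 12 13 → sum 72
3 4 25 12 13 5 → sum 62
4 25 12 13 5 17 → sum 76
25 12 13 5 17 16 → sum 88
12 13 5 17 16 25 → sum 88
13 5 17 16 25 8 → sum 84
5 17 16 25 8 2 → sum 73
17 16 25 8 2 22 → sum 90
16 25 8 2 22 12 → sum 85
Greatest of these is 90.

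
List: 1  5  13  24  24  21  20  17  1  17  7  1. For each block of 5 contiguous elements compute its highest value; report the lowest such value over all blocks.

Window maxs for each of the 8 positions:
[1, 5, 13, 24, 24] → max 24
[5, 13, 24, 24, 21] → max 24
[13, 24, 24, 21, 20] → max 24
[24, 24, 21, 20, 17] → max 24
[24, 21, 20, 17, 1] → max 24
[21, 20, 17, 1, 17] → max 21
[20, 17, 1, 17, 7] → max 20
[17, 1, 17, 7, 1] → max 17
Lowest of these is 17.

17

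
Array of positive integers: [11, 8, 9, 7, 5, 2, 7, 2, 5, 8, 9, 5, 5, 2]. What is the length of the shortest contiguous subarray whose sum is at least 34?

4

add 11: running sum 11 < 34
add 8: running sum 19 < 34
add 9: running sum 28 < 34
add 7: shortest ending here [11, 8, 9, 7] sum 35, len 4
add 5: shortest ending here [11, 8, 9, 7, 5] sum 40, len 5
add 2: shortest ending here [11, 8, 9, 7, 5, 2] sum 42, len 6
add 7: shortest ending here [8, 9, 7, 5, 2, 7] sum 38, len 6
add 2: shortest ending here [8, 9, 7, 5, 2, 7, 2] sum 40, len 7
add 5: shortest ending here [9, 7, 5, 2, 7, 2, 5] sum 37, len 7
add 8: shortest ending here [7, 5, 2, 7, 2, 5, 8] sum 36, len 7
add 9: shortest ending here [5, 2, 7, 2, 5, 8, 9] sum 38, len 7
add 5: shortest ending here [7, 2, 5, 8, 9, 5] sum 36, len 6
add 5: shortest ending here [2, 5, 8, 9, 5, 5] sum 34, len 6
add 2: shortest ending here [5, 8, 9, 5, 5, 2] sum 34, len 6
Shortest qualifying length: 4.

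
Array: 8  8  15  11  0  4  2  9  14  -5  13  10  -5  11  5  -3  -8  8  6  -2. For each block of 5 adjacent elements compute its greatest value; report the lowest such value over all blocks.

8

8 8 15 11 0 → max 15
8 15 11 0 4 → max 15
15 11 0 4 2 → max 15
11 0 4 2 9 → max 11
0 4 2 9 14 → max 14
4 2 9 14 -5 → max 14
2 9 14 -5 13 → max 14
9 14 -5 13 10 → max 14
14 -5 13 10 -5 → max 14
-5 13 10 -5 11 → max 13
13 10 -5 11 5 → max 13
10 -5 11 5 -3 → max 11
-5 11 5 -3 -8 → max 11
11 5 -3 -8 8 → max 11
5 -3 -8 8 6 → max 8
-3 -8 8 6 -2 → max 8
Lowest of these is 8.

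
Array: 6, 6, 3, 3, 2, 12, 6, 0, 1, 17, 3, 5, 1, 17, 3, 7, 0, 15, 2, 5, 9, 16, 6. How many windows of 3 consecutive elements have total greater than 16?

14

[6, 6, 3] → sum 15
[6, 3, 3] → sum 12
[3, 3, 2] → sum 8
[3, 2, 12] → sum 17  > 16 ✓
[2, 12, 6] → sum 20  > 16 ✓
[12, 6, 0] → sum 18  > 16 ✓
[6, 0, 1] → sum 7
[0, 1, 17] → sum 18  > 16 ✓
[1, 17, 3] → sum 21  > 16 ✓
[17, 3, 5] → sum 25  > 16 ✓
[3, 5, 1] → sum 9
[5, 1, 17] → sum 23  > 16 ✓
[1, 17, 3] → sum 21  > 16 ✓
[17, 3, 7] → sum 27  > 16 ✓
[3, 7, 0] → sum 10
[7, 0, 15] → sum 22  > 16 ✓
[0, 15, 2] → sum 17  > 16 ✓
[15, 2, 5] → sum 22  > 16 ✓
[2, 5, 9] → sum 16
[5, 9, 16] → sum 30  > 16 ✓
[9, 16, 6] → sum 31  > 16 ✓
14 windows satisfy the condition.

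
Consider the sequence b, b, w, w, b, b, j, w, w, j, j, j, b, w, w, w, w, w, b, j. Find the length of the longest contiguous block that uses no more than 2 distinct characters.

7

[b] 1 distinct, len 1
[b, b] 1 distinct, len 2
[b, b, w] 2 distinct, len 3
[b, b, w, w] 2 distinct, len 4
[b, b, w, w, b] 2 distinct, len 5
[b, b, w, w, b, b] 2 distinct, len 6
[b, b, j] 2 distinct, len 3
[j, w] 2 distinct, len 2
[j, w, w] 2 distinct, len 3
[j, w, w, j] 2 distinct, len 4
[j, w, w, j, j] 2 distinct, len 5
[j, w, w, j, j, j] 2 distinct, len 6
[j, j, j, b] 2 distinct, len 4
[b, w] 2 distinct, len 2
[b, w, w] 2 distinct, len 3
[b, w, w, w] 2 distinct, len 4
[b, w, w, w, w] 2 distinct, len 5
[b, w, w, w, w, w] 2 distinct, len 6
[b, w, w, w, w, w, b] 2 distinct, len 7
[b, j] 2 distinct, len 2
Longest length with ≤2 distinct: 7.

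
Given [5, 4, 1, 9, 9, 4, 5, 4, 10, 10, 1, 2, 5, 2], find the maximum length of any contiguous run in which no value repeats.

4

[5] len 1
[5, 4] len 2
[5, 4, 1] len 3
[5, 4, 1, 9] len 4
[9] len 1
[9, 4] len 2
[9, 4, 5] len 3
[5, 4] len 2
[5, 4, 10] len 3
[10] len 1
[10, 1] len 2
[10, 1, 2] len 3
[10, 1, 2, 5] len 4
[5, 2] len 2
Longest all-distinct length: 4.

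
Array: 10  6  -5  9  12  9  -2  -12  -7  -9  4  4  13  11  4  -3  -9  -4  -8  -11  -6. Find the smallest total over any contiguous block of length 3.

[10, 6, -5] → sum 11
[6, -5, 9] → sum 10
[-5, 9, 12] → sum 16
[9, 12, 9] → sum 30
[12, 9, -2] → sum 19
[9, -2, -12] → sum -5
[-2, -12, -7] → sum -21
[-12, -7, -9] → sum -28
[-7, -9, 4] → sum -12
[-9, 4, 4] → sum -1
[4, 4, 13] → sum 21
[4, 13, 11] → sum 28
[13, 11, 4] → sum 28
[11, 4, -3] → sum 12
[4, -3, -9] → sum -8
[-3, -9, -4] → sum -16
[-9, -4, -8] → sum -21
[-4, -8, -11] → sum -23
[-8, -11, -6] → sum -25
Smallest of these is -28.

-28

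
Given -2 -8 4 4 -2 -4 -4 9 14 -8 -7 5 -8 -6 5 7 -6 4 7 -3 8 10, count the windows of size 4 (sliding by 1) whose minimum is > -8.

[-2, -8, 4, 4] → min -8
[-8, 4, 4, -2] → min -8
[4, 4, -2, -4] → min -4  > -8 ✓
[4, -2, -4, -4] → min -4  > -8 ✓
[-2, -4, -4, 9] → min -4  > -8 ✓
[-4, -4, 9, 14] → min -4  > -8 ✓
[-4, 9, 14, -8] → min -8
[9, 14, -8, -7] → min -8
[14, -8, -7, 5] → min -8
[-8, -7, 5, -8] → min -8
[-7, 5, -8, -6] → min -8
[5, -8, -6, 5] → min -8
[-8, -6, 5, 7] → min -8
[-6, 5, 7, -6] → min -6  > -8 ✓
[5, 7, -6, 4] → min -6  > -8 ✓
[7, -6, 4, 7] → min -6  > -8 ✓
[-6, 4, 7, -3] → min -6  > -8 ✓
[4, 7, -3, 8] → min -3  > -8 ✓
[7, -3, 8, 10] → min -3  > -8 ✓
10 windows satisfy the condition.

10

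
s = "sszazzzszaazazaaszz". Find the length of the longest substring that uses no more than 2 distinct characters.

8

Extend right; when distinct count exceeds 2, shrink from the left:
[s] 1 distinct, len 1
[s, s] 1 distinct, len 2
[s, s, z] 2 distinct, len 3
[z, a] 2 distinct, len 2
[z, a, z] 2 distinct, len 3
[z, a, z, z] 2 distinct, len 4
[z, a, z, z, z] 2 distinct, len 5
[z, z, z, s] 2 distinct, len 4
[z, z, z, s, z] 2 distinct, len 5
[z, a] 2 distinct, len 2
[z, a, a] 2 distinct, len 3
[z, a, a, z] 2 distinct, len 4
[z, a, a, z, a] 2 distinct, len 5
[z, a, a, z, a, z] 2 distinct, len 6
[z, a, a, z, a, z, a] 2 distinct, len 7
[z, a, a, z, a, z, a, a] 2 distinct, len 8
[a, a, s] 2 distinct, len 3
[s, z] 2 distinct, len 2
[s, z, z] 2 distinct, len 3
Longest length with ≤2 distinct: 8.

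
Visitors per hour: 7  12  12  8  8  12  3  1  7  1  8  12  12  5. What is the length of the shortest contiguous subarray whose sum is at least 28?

add 7: running sum 7 < 28
add 12: running sum 19 < 28
end 2: [7, 12, 12] sum 31, len 3
end 3: [12, 12, 8] sum 32, len 3
end 4: [12, 8, 8] sum 28, len 3
end 5: [8, 8, 12] sum 28, len 3
end 6: [8, 8, 12, 3] sum 31, len 4
end 7: [8, 8, 12, 3, 1] sum 32, len 5
end 8: [8, 12, 3, 1, 7] sum 31, len 5
end 9: [8, 12, 3, 1, 7, 1] sum 32, len 6
end 10: [12, 3, 1, 7, 1, 8] sum 32, len 6
end 11: [7, 1, 8, 12] sum 28, len 4
end 12: [8, 12, 12] sum 32, len 3
end 13: [12, 12, 5] sum 29, len 3
Shortest qualifying length: 3.

3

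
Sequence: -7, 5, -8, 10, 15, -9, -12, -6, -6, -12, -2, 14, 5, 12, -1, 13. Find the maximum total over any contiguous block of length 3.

31

(-7, 5, -8) → sum -10
(5, -8, 10) → sum 7
(-8, 10, 15) → sum 17
(10, 15, -9) → sum 16
(15, -9, -12) → sum -6
(-9, -12, -6) → sum -27
(-12, -6, -6) → sum -24
(-6, -6, -12) → sum -24
(-6, -12, -2) → sum -20
(-12, -2, 14) → sum 0
(-2, 14, 5) → sum 17
(14, 5, 12) → sum 31
(5, 12, -1) → sum 16
(12, -1, 13) → sum 24
Maximum of these is 31.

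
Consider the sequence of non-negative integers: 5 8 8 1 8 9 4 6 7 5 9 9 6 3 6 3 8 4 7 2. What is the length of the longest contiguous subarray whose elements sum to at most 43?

8

Extend to the right; shrink from the left whenever the sum exceeds 43:
add 5: [5] sum 5, len 1
add 8: [5, 8] sum 13, len 2
add 8: [5, 8, 8] sum 21, len 3
add 1: [5, 8, 8, 1] sum 22, len 4
add 8: [5, 8, 8, 1, 8] sum 30, len 5
add 9: [5, 8, 8, 1, 8, 9] sum 39, len 6
add 4: [5, 8, 8, 1, 8, 9, 4] sum 43, len 7
add 6: [8, 1, 8, 9, 4, 6] sum 36, len 6
add 7: [8, 1, 8, 9, 4, 6, 7] sum 43, len 7
add 5: [1, 8, 9, 4, 6, 7, 5] sum 40, len 7
add 9: [9, 4, 6, 7, 5, 9] sum 40, len 6
add 9: [4, 6, 7, 5, 9, 9] sum 40, len 6
add 6: [6, 7, 5, 9, 9, 6] sum 42, len 6
add 3: [7, 5, 9, 9, 6, 3] sum 39, len 6
add 6: [5, 9, 9, 6, 3, 6] sum 38, len 6
add 3: [5, 9, 9, 6, 3, 6, 3] sum 41, len 7
add 8: [9, 6, 3, 6, 3, 8] sum 35, len 6
add 4: [9, 6, 3, 6, 3, 8, 4] sum 39, len 7
add 7: [6, 3, 6, 3, 8, 4, 7] sum 37, len 7
add 2: [6, 3, 6, 3, 8, 4, 7, 2] sum 39, len 8
Longest length seen: 8.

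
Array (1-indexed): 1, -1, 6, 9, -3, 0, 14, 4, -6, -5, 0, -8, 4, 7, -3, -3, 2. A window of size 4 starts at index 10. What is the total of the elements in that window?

Elements at indices 10..13: -5, 0, -8, 4
sum(-5, 0, -8, 4) = -9

-9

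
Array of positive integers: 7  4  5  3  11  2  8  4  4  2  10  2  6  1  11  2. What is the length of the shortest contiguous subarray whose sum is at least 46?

add 7: running sum 7 < 46
add 4: running sum 11 < 46
add 5: running sum 16 < 46
add 3: running sum 19 < 46
add 11: running sum 30 < 46
add 2: running sum 32 < 46
add 8: running sum 40 < 46
add 4: running sum 44 < 46
end 8: [7, 4, 5, 3, 11, 2, 8, 4, 4] sum 48, len 9
end 9: [7, 4, 5, 3, 11, 2, 8, 4, 4, 2] sum 50, len 10
end 10: [5, 3, 11, 2, 8, 4, 4, 2, 10] sum 49, len 9
end 11: [3, 11, 2, 8, 4, 4, 2, 10, 2] sum 46, len 9
end 12: [11, 2, 8, 4, 4, 2, 10, 2, 6] sum 49, len 9
end 13: [11, 2, 8, 4, 4, 2, 10, 2, 6, 1] sum 50, len 10
end 14: [8, 4, 4, 2, 10, 2, 6, 1, 11] sum 48, len 9
end 15: [8, 4, 4, 2, 10, 2, 6, 1, 11, 2] sum 50, len 10
Shortest qualifying length: 9.

9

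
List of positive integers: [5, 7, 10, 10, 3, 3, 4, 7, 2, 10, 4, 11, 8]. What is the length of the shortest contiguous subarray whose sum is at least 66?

11

Extend right; whenever the sum reaches 66, record the length and shrink from the left:
add 5: running sum 5 < 66
add 7: running sum 12 < 66
add 10: running sum 22 < 66
add 10: running sum 32 < 66
add 3: running sum 35 < 66
add 3: running sum 38 < 66
add 4: running sum 42 < 66
add 7: running sum 49 < 66
add 2: running sum 51 < 66
add 10: running sum 61 < 66
add 4: running sum 65 < 66
add 11: shortest ending here [7, 10, 10, 3, 3, 4, 7, 2, 10, 4, 11] sum 71, len 11
add 8: shortest ending here [10, 10, 3, 3, 4, 7, 2, 10, 4, 11, 8] sum 72, len 11
Shortest qualifying length: 11.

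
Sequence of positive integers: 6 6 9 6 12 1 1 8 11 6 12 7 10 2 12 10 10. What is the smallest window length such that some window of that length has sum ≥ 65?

add 6: running sum 6 < 65
add 6: running sum 12 < 65
add 9: running sum 21 < 65
add 6: running sum 27 < 65
add 12: running sum 39 < 65
add 1: running sum 40 < 65
add 1: running sum 41 < 65
add 8: running sum 49 < 65
add 11: running sum 60 < 65
end 9: [6, 6, 9, 6, 12, 1, 1, 8, 11, 6] sum 66, len 10
end 10: [9, 6, 12, 1, 1, 8, 11, 6, 12] sum 66, len 9
end 11: [9, 6, 12, 1, 1, 8, 11, 6, 12, 7] sum 73, len 10
end 12: [12, 1, 1, 8, 11, 6, 12, 7, 10] sum 68, len 9
end 13: [12, 1, 1, 8, 11, 6, 12, 7, 10, 2] sum 70, len 10
end 14: [8, 11, 6, 12, 7, 10, 2, 12] sum 68, len 8
end 15: [11, 6, 12, 7, 10, 2, 12, 10] sum 70, len 8
end 16: [6, 12, 7, 10, 2, 12, 10, 10] sum 69, len 8
Shortest qualifying length: 8.

8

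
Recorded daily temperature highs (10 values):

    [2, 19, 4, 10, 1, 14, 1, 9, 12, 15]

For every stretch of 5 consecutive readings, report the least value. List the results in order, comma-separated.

1, 1, 1, 1, 1, 1

2 19 4 10 1 → min 1
19 4 10 1 14 → min 1
4 10 1 14 1 → min 1
10 1 14 1 9 → min 1
1 14 1 9 12 → min 1
14 1 9 12 15 → min 1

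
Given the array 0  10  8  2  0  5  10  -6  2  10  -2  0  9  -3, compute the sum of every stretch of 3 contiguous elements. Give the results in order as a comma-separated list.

18, 20, 10, 7, 15, 9, 6, 6, 10, 8, 7, 6

(0, 10, 8) → sum 18
(10, 8, 2) → sum 20
(8, 2, 0) → sum 10
(2, 0, 5) → sum 7
(0, 5, 10) → sum 15
(5, 10, -6) → sum 9
(10, -6, 2) → sum 6
(-6, 2, 10) → sum 6
(2, 10, -2) → sum 10
(10, -2, 0) → sum 8
(-2, 0, 9) → sum 7
(0, 9, -3) → sum 6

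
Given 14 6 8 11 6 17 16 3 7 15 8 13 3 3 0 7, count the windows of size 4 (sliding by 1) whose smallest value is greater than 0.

11

(14, 6, 8, 11) → min 6  > 0 ✓
(6, 8, 11, 6) → min 6  > 0 ✓
(8, 11, 6, 17) → min 6  > 0 ✓
(11, 6, 17, 16) → min 6  > 0 ✓
(6, 17, 16, 3) → min 3  > 0 ✓
(17, 16, 3, 7) → min 3  > 0 ✓
(16, 3, 7, 15) → min 3  > 0 ✓
(3, 7, 15, 8) → min 3  > 0 ✓
(7, 15, 8, 13) → min 7  > 0 ✓
(15, 8, 13, 3) → min 3  > 0 ✓
(8, 13, 3, 3) → min 3  > 0 ✓
(13, 3, 3, 0) → min 0
(3, 3, 0, 7) → min 0
11 windows satisfy the condition.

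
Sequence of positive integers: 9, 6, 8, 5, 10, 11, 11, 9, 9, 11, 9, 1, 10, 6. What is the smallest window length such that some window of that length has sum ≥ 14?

2

add 9: running sum 9 < 14
end 1: [9, 6] sum 15, len 2
end 2: [6, 8] sum 14, len 2
end 3: [6, 8, 5] sum 19, len 3
end 4: [5, 10] sum 15, len 2
end 5: [10, 11] sum 21, len 2
end 6: [11, 11] sum 22, len 2
end 7: [11, 9] sum 20, len 2
end 8: [9, 9] sum 18, len 2
end 9: [9, 11] sum 20, len 2
end 10: [11, 9] sum 20, len 2
end 11: [11, 9, 1] sum 21, len 3
end 12: [9, 1, 10] sum 20, len 3
end 13: [10, 6] sum 16, len 2
Shortest qualifying length: 2.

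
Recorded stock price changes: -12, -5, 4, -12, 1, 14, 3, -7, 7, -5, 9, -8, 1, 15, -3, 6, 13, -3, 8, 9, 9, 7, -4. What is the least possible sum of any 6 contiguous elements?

[-12, -5, 4, -12, 1, 14] → sum -10
[-5, 4, -12, 1, 14, 3] → sum 5
[4, -12, 1, 14, 3, -7] → sum 3
[-12, 1, 14, 3, -7, 7] → sum 6
[1, 14, 3, -7, 7, -5] → sum 13
[14, 3, -7, 7, -5, 9] → sum 21
[3, -7, 7, -5, 9, -8] → sum -1
[-7, 7, -5, 9, -8, 1] → sum -3
[7, -5, 9, -8, 1, 15] → sum 19
[-5, 9, -8, 1, 15, -3] → sum 9
[9, -8, 1, 15, -3, 6] → sum 20
[-8, 1, 15, -3, 6, 13] → sum 24
[1, 15, -3, 6, 13, -3] → sum 29
[15, -3, 6, 13, -3, 8] → sum 36
[-3, 6, 13, -3, 8, 9] → sum 30
[6, 13, -3, 8, 9, 9] → sum 42
[13, -3, 8, 9, 9, 7] → sum 43
[-3, 8, 9, 9, 7, -4] → sum 26
Least of these is -10.

-10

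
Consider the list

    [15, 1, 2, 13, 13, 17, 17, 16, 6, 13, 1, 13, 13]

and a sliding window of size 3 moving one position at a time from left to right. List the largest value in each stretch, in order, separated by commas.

15, 13, 13, 17, 17, 17, 17, 16, 13, 13, 13

[15, 1, 2] → max 15
[1, 2, 13] → max 13
[2, 13, 13] → max 13
[13, 13, 17] → max 17
[13, 17, 17] → max 17
[17, 17, 16] → max 17
[17, 16, 6] → max 17
[16, 6, 13] → max 16
[6, 13, 1] → max 13
[13, 1, 13] → max 13
[1, 13, 13] → max 13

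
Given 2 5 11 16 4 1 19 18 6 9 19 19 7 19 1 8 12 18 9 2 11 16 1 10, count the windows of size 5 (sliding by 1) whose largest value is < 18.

4

2 5 11 16 4 → max 16  < 18 ✓
5 11 16 4 1 → max 16  < 18 ✓
11 16 4 1 19 → max 19
16 4 1 19 18 → max 19
4 1 19 18 6 → max 19
1 19 18 6 9 → max 19
19 18 6 9 19 → max 19
18 6 9 19 19 → max 19
6 9 19 19 7 → max 19
9 19 19 7 19 → max 19
19 19 7 19 1 → max 19
19 7 19 1 8 → max 19
7 19 1 8 12 → max 19
19 1 8 12 18 → max 19
1 8 12 18 9 → max 18
8 12 18 9 2 → max 18
12 18 9 2 11 → max 18
18 9 2 11 16 → max 18
9 2 11 16 1 → max 16  < 18 ✓
2 11 16 1 10 → max 16  < 18 ✓
4 windows satisfy the condition.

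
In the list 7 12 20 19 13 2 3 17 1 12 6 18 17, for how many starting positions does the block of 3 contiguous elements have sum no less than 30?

7

(7, 12, 20) → sum 39  ≥ 30 ✓
(12, 20, 19) → sum 51  ≥ 30 ✓
(20, 19, 13) → sum 52  ≥ 30 ✓
(19, 13, 2) → sum 34  ≥ 30 ✓
(13, 2, 3) → sum 18
(2, 3, 17) → sum 22
(3, 17, 1) → sum 21
(17, 1, 12) → sum 30  ≥ 30 ✓
(1, 12, 6) → sum 19
(12, 6, 18) → sum 36  ≥ 30 ✓
(6, 18, 17) → sum 41  ≥ 30 ✓
7 windows satisfy the condition.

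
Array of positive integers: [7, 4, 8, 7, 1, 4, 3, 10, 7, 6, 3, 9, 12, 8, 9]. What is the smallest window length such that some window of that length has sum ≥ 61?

8

add 7: running sum 7 < 61
add 4: running sum 11 < 61
add 8: running sum 19 < 61
add 7: running sum 26 < 61
add 1: running sum 27 < 61
add 4: running sum 31 < 61
add 3: running sum 34 < 61
add 10: running sum 44 < 61
add 7: running sum 51 < 61
add 6: running sum 57 < 61
add 3: running sum 60 < 61
add 9: shortest ending here [4, 8, 7, 1, 4, 3, 10, 7, 6, 3, 9] sum 62, len 11
add 12: shortest ending here [7, 1, 4, 3, 10, 7, 6, 3, 9, 12] sum 62, len 10
add 8: shortest ending here [4, 3, 10, 7, 6, 3, 9, 12, 8] sum 62, len 9
add 9: shortest ending here [10, 7, 6, 3, 9, 12, 8, 9] sum 64, len 8
Shortest qualifying length: 8.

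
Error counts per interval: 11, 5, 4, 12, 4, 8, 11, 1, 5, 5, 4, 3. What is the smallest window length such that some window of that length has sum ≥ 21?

3

add 11: running sum 11 < 21
add 5: running sum 16 < 21
add 4: running sum 20 < 21
add 12: shortest ending here [5, 4, 12] sum 21, len 3
add 4: shortest ending here [5, 4, 12, 4] sum 25, len 4
add 8: shortest ending here [12, 4, 8] sum 24, len 3
add 11: shortest ending here [4, 8, 11] sum 23, len 3
add 1: shortest ending here [4, 8, 11, 1] sum 24, len 4
add 5: shortest ending here [8, 11, 1, 5] sum 25, len 4
add 5: shortest ending here [11, 1, 5, 5] sum 22, len 4
add 4: shortest ending here [11, 1, 5, 5, 4] sum 26, len 5
add 3: shortest ending here [11, 1, 5, 5, 4, 3] sum 29, len 6
Shortest qualifying length: 3.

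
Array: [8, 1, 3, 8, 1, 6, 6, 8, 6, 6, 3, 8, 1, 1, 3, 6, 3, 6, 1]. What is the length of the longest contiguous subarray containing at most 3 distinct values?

add 8: window [8] (1 distinct), len 1
add 1: window [8, 1] (2 distinct), len 2
add 3: window [8, 1, 3] (3 distinct), len 3
add 8: window [8, 1, 3, 8] (3 distinct), len 4
add 1: window [8, 1, 3, 8, 1] (3 distinct), len 5
add 6: window [8, 1, 6] (3 distinct), len 3
add 6: window [8, 1, 6, 6] (3 distinct), len 4
add 8: window [8, 1, 6, 6, 8] (3 distinct), len 5
add 6: window [8, 1, 6, 6, 8, 6] (3 distinct), len 6
add 6: window [8, 1, 6, 6, 8, 6, 6] (3 distinct), len 7
add 3: window [6, 6, 8, 6, 6, 3] (3 distinct), len 6
add 8: window [6, 6, 8, 6, 6, 3, 8] (3 distinct), len 7
add 1: window [3, 8, 1] (3 distinct), len 3
add 1: window [3, 8, 1, 1] (3 distinct), len 4
add 3: window [3, 8, 1, 1, 3] (3 distinct), len 5
add 6: window [1, 1, 3, 6] (3 distinct), len 4
add 3: window [1, 1, 3, 6, 3] (3 distinct), len 5
add 6: window [1, 1, 3, 6, 3, 6] (3 distinct), len 6
add 1: window [1, 1, 3, 6, 3, 6, 1] (3 distinct), len 7
Longest length with ≤3 distinct: 7.

7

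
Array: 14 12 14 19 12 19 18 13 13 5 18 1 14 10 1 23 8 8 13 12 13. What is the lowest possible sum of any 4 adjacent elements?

26

[14, 12, 14, 19] → sum 59
[12, 14, 19, 12] → sum 57
[14, 19, 12, 19] → sum 64
[19, 12, 19, 18] → sum 68
[12, 19, 18, 13] → sum 62
[19, 18, 13, 13] → sum 63
[18, 13, 13, 5] → sum 49
[13, 13, 5, 18] → sum 49
[13, 5, 18, 1] → sum 37
[5, 18, 1, 14] → sum 38
[18, 1, 14, 10] → sum 43
[1, 14, 10, 1] → sum 26
[14, 10, 1, 23] → sum 48
[10, 1, 23, 8] → sum 42
[1, 23, 8, 8] → sum 40
[23, 8, 8, 13] → sum 52
[8, 8, 13, 12] → sum 41
[8, 13, 12, 13] → sum 46
Lowest of these is 26.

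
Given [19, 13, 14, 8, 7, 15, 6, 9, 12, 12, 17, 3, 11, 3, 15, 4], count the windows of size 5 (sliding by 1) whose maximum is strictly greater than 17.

1

19 13 14 8 7 → max 19  > 17 ✓
13 14 8 7 15 → max 15
14 8 7 15 6 → max 15
8 7 15 6 9 → max 15
7 15 6 9 12 → max 15
15 6 9 12 12 → max 15
6 9 12 12 17 → max 17
9 12 12 17 3 → max 17
12 12 17 3 11 → max 17
12 17 3 11 3 → max 17
17 3 11 3 15 → max 17
3 11 3 15 4 → max 15
1 window satisfy the condition.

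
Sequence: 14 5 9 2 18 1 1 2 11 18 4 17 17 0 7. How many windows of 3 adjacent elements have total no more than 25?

(14, 5, 9) → sum 28
(5, 9, 2) → sum 16  ≤ 25 ✓
(9, 2, 18) → sum 29
(2, 18, 1) → sum 21  ≤ 25 ✓
(18, 1, 1) → sum 20  ≤ 25 ✓
(1, 1, 2) → sum 4  ≤ 25 ✓
(1, 2, 11) → sum 14  ≤ 25 ✓
(2, 11, 18) → sum 31
(11, 18, 4) → sum 33
(18, 4, 17) → sum 39
(4, 17, 17) → sum 38
(17, 17, 0) → sum 34
(17, 0, 7) → sum 24  ≤ 25 ✓
6 windows satisfy the condition.

6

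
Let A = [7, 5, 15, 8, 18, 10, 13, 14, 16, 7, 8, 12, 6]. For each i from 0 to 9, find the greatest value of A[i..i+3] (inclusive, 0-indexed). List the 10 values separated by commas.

15, 18, 18, 18, 18, 16, 16, 16, 16, 12

7 5 15 8 → max 15
5 15 8 18 → max 18
15 8 18 10 → max 18
8 18 10 13 → max 18
18 10 13 14 → max 18
10 13 14 16 → max 16
13 14 16 7 → max 16
14 16 7 8 → max 16
16 7 8 12 → max 16
7 8 12 6 → max 12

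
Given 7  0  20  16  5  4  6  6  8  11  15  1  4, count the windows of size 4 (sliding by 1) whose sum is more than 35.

(7, 0, 20, 16) → sum 43  > 35 ✓
(0, 20, 16, 5) → sum 41  > 35 ✓
(20, 16, 5, 4) → sum 45  > 35 ✓
(16, 5, 4, 6) → sum 31
(5, 4, 6, 6) → sum 21
(4, 6, 6, 8) → sum 24
(6, 6, 8, 11) → sum 31
(6, 8, 11, 15) → sum 40  > 35 ✓
(8, 11, 15, 1) → sum 35
(11, 15, 1, 4) → sum 31
4 windows satisfy the condition.

4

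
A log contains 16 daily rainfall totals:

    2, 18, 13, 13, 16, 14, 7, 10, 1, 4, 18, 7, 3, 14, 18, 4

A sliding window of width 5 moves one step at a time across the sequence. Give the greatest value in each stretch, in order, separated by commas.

18, 18, 16, 16, 16, 14, 18, 18, 18, 18, 18, 18

[2, 18, 13, 13, 16] → max 18
[18, 13, 13, 16, 14] → max 18
[13, 13, 16, 14, 7] → max 16
[13, 16, 14, 7, 10] → max 16
[16, 14, 7, 10, 1] → max 16
[14, 7, 10, 1, 4] → max 14
[7, 10, 1, 4, 18] → max 18
[10, 1, 4, 18, 7] → max 18
[1, 4, 18, 7, 3] → max 18
[4, 18, 7, 3, 14] → max 18
[18, 7, 3, 14, 18] → max 18
[7, 3, 14, 18, 4] → max 18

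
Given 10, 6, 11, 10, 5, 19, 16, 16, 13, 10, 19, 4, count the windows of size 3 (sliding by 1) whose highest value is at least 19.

10 6 11 → max 11
6 11 10 → max 11
11 10 5 → max 11
10 5 19 → max 19  ≥ 19 ✓
5 19 16 → max 19  ≥ 19 ✓
19 16 16 → max 19  ≥ 19 ✓
16 16 13 → max 16
16 13 10 → max 16
13 10 19 → max 19  ≥ 19 ✓
10 19 4 → max 19  ≥ 19 ✓
5 windows satisfy the condition.

5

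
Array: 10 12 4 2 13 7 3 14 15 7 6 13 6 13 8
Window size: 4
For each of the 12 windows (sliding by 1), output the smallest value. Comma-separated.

2, 2, 2, 2, 3, 3, 3, 6, 6, 6, 6, 6

Sliding a size-4 window across the 15 values:
10 12 4 2 → min 2
12 4 2 13 → min 2
4 2 13 7 → min 2
2 13 7 3 → min 2
13 7 3 14 → min 3
7 3 14 15 → min 3
3 14 15 7 → min 3
14 15 7 6 → min 6
15 7 6 13 → min 6
7 6 13 6 → min 6
6 13 6 13 → min 6
13 6 13 8 → min 6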